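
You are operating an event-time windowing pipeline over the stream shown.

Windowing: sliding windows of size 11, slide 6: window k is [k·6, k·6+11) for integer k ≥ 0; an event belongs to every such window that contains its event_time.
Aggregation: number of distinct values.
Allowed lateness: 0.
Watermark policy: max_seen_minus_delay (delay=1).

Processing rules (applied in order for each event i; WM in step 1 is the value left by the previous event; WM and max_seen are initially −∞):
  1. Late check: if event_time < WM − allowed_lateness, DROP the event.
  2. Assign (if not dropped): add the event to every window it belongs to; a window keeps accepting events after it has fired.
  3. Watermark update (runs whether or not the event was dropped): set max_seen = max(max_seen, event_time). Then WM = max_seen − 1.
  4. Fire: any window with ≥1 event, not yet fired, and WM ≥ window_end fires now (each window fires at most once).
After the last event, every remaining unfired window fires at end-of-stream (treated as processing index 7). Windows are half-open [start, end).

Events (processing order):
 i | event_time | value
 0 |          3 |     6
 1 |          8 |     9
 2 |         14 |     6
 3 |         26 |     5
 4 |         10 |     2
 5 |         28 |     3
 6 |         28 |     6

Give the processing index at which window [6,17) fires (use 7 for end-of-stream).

3

i=0 t=3 v=6: → [0,11); WM=2
i=1 t=8 v=9: → [6,17),[0,11); WM=7
i=2 t=14 v=6: → [12,23),[6,17); WM=13; [0,11) fires=2
i=3 t=26 v=5: → [24,35),[18,29); WM=25; [6,17) fires=2 [12,23) fires=1
i=4 t=10 v=2: DROP (t<25-0); WM=25
i=5 t=28 v=3: → [24,35),[18,29); WM=27
i=6 t=28 v=6: → [24,35),[18,29); WM=27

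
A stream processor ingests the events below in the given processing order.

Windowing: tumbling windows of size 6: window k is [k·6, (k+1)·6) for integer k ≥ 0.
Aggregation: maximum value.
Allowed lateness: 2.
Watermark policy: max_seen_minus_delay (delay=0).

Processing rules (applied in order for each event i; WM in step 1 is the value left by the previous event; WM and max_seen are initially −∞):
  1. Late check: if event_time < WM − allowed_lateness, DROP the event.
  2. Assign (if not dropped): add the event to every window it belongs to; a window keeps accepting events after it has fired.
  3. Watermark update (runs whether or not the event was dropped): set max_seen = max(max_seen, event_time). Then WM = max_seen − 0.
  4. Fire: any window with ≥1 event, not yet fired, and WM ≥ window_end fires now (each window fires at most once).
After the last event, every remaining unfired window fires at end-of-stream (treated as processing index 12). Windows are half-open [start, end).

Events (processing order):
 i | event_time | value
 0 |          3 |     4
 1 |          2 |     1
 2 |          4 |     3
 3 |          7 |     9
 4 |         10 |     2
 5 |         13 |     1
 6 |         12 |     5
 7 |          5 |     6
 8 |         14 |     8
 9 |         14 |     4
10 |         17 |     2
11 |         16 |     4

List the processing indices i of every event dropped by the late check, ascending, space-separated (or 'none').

7

i=0 t=3 v=4: → [0,6); WM=3
i=1 t=2 v=1: → [0,6); WM=3
i=2 t=4 v=3: → [0,6); WM=4
i=3 t=7 v=9: → [6,12); WM=7; [0,6) fires=4
i=4 t=10 v=2: → [6,12); WM=10
i=5 t=13 v=1: → [12,18); WM=13; [6,12) fires=9
i=6 t=12 v=5: → [12,18); WM=13
i=7 t=5 v=6: DROP (t<13-2); WM=13
i=8 t=14 v=8: → [12,18); WM=14
i=9 t=14 v=4: → [12,18); WM=14
i=10 t=17 v=2: → [12,18); WM=17
i=11 t=16 v=4: → [12,18); WM=17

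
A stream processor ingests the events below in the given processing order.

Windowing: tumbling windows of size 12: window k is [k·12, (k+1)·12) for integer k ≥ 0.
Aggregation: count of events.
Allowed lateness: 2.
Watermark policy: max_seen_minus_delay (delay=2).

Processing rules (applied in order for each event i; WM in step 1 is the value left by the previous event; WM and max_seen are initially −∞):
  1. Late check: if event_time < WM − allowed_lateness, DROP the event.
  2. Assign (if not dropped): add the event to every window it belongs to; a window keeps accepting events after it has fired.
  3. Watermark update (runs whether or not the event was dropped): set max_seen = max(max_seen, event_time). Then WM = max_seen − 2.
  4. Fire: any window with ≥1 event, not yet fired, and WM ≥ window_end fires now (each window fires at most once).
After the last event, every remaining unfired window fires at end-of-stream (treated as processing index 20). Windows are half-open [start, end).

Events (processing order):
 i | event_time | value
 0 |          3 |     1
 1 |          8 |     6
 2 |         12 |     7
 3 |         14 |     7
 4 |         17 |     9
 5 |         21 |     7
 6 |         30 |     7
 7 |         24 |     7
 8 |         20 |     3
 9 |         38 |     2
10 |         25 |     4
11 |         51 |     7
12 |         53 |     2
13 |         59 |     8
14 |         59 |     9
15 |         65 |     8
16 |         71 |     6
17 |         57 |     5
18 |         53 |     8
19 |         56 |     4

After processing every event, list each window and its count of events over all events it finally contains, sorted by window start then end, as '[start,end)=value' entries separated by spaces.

[0,12)=2 [12,24)=4 [24,36)=1 [36,48)=1 [48,60)=4 [60,72)=2

i=0 t=3 v=1: → [0,12); WM=1
i=1 t=8 v=6: → [0,12); WM=6
i=2 t=12 v=7: → [12,24); WM=10
i=3 t=14 v=7: → [12,24); WM=12; [0,12) fires=2
i=4 t=17 v=9: → [12,24); WM=15
i=5 t=21 v=7: → [12,24); WM=19
i=6 t=30 v=7: → [24,36); WM=28; [12,24) fires=4
i=7 t=24 v=7: DROP (t<28-2); WM=28
i=8 t=20 v=3: DROP (t<28-2); WM=28
i=9 t=38 v=2: → [36,48); WM=36; [24,36) fires=1
i=10 t=25 v=4: DROP (t<36-2); WM=36
i=11 t=51 v=7: → [48,60); WM=49; [36,48) fires=1
i=12 t=53 v=2: → [48,60); WM=51
i=13 t=59 v=8: → [48,60); WM=57
i=14 t=59 v=9: → [48,60); WM=57
i=15 t=65 v=8: → [60,72); WM=63; [48,60) fires=4
i=16 t=71 v=6: → [60,72); WM=69
i=17 t=57 v=5: DROP (t<69-2); WM=69
i=18 t=53 v=8: DROP (t<69-2); WM=69
i=19 t=56 v=4: DROP (t<69-2); WM=69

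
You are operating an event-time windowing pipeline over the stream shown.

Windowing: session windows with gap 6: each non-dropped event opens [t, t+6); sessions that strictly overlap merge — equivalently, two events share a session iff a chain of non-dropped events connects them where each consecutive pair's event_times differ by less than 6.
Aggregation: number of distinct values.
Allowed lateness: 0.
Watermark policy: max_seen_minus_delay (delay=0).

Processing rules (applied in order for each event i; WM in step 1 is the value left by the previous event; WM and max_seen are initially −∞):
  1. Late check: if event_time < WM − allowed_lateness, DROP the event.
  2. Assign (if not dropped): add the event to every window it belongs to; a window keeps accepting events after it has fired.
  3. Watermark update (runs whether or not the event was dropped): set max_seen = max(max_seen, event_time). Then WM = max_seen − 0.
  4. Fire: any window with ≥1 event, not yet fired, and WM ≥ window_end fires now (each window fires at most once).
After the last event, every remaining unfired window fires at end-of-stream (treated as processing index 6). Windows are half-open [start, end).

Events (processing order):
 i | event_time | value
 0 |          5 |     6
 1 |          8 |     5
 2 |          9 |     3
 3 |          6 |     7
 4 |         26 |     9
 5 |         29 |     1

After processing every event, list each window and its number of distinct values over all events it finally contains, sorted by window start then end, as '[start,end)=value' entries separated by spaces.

i=0 t=5 v=6: → [5,11); WM=5
i=1 t=8 v=5: → [5,14); WM=8
i=2 t=9 v=3: → [5,15); WM=9
i=3 t=6 v=7: DROP (t<9-0); WM=9
i=4 t=26 v=9: → [26,32); WM=26
i=5 t=29 v=1: → [26,35); WM=29

[5,15)=3 [26,35)=2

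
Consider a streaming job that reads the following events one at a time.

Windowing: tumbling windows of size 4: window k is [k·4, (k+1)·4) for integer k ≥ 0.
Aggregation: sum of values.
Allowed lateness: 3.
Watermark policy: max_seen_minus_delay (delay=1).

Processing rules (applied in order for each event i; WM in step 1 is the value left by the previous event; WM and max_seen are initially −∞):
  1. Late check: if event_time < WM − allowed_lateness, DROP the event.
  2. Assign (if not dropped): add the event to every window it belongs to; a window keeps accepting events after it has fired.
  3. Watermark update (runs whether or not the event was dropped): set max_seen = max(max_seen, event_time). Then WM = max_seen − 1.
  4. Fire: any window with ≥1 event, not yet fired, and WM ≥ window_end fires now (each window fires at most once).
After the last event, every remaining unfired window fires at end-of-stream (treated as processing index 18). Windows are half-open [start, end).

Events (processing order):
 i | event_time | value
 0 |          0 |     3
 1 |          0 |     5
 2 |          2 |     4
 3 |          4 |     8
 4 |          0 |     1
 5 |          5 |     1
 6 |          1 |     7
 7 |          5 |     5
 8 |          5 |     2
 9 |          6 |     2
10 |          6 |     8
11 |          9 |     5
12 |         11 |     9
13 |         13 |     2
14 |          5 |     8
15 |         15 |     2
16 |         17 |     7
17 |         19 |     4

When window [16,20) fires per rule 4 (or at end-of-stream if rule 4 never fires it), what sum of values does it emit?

i=0 t=0 v=3: → [0,4); WM=-1
i=1 t=0 v=5: → [0,4); WM=-1
i=2 t=2 v=4: → [0,4); WM=1
i=3 t=4 v=8: → [4,8); WM=3
i=4 t=0 v=1: → [0,4); WM=3
i=5 t=5 v=1: → [4,8); WM=4; [0,4) fires=13
i=6 t=1 v=7: → [0,4); WM=4
i=7 t=5 v=5: → [4,8); WM=4
i=8 t=5 v=2: → [4,8); WM=4
i=9 t=6 v=2: → [4,8); WM=5
i=10 t=6 v=8: → [4,8); WM=5
i=11 t=9 v=5: → [8,12); WM=8; [4,8) fires=26
i=12 t=11 v=9: → [8,12); WM=10
i=13 t=13 v=2: → [12,16); WM=12; [8,12) fires=14
i=14 t=5 v=8: DROP (t<12-3); WM=12
i=15 t=15 v=2: → [12,16); WM=14
i=16 t=17 v=7: → [16,20); WM=16; [12,16) fires=4
i=17 t=19 v=4: → [16,20); WM=18

11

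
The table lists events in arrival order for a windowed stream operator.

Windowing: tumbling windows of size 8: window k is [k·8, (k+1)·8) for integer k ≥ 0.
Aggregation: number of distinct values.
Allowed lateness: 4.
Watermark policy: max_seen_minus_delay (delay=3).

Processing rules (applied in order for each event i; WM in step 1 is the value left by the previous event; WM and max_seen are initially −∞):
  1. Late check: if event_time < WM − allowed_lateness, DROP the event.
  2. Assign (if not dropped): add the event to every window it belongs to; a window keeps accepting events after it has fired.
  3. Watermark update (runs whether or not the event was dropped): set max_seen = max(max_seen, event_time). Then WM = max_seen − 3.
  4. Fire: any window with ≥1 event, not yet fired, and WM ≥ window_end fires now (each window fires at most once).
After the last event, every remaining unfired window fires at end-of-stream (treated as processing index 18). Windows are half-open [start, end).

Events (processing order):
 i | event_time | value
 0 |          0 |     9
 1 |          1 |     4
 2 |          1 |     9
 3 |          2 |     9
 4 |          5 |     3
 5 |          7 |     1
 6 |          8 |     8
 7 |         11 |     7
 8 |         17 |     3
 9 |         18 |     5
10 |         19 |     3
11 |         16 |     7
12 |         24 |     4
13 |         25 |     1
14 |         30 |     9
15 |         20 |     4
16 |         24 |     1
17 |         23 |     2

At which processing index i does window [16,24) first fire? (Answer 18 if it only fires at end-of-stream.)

14

i=0 t=0 v=9: → [0,8); WM=-3
i=1 t=1 v=4: → [0,8); WM=-2
i=2 t=1 v=9: → [0,8); WM=-2
i=3 t=2 v=9: → [0,8); WM=-1
i=4 t=5 v=3: → [0,8); WM=2
i=5 t=7 v=1: → [0,8); WM=4
i=6 t=8 v=8: → [8,16); WM=5
i=7 t=11 v=7: → [8,16); WM=8; [0,8) fires=4
i=8 t=17 v=3: → [16,24); WM=14
i=9 t=18 v=5: → [16,24); WM=15
i=10 t=19 v=3: → [16,24); WM=16; [8,16) fires=2
i=11 t=16 v=7: → [16,24); WM=16
i=12 t=24 v=4: → [24,32); WM=21
i=13 t=25 v=1: → [24,32); WM=22
i=14 t=30 v=9: → [24,32); WM=27; [16,24) fires=3
i=15 t=20 v=4: DROP (t<27-4); WM=27
i=16 t=24 v=1: → [24,32); WM=27
i=17 t=23 v=2: → [16,24); WM=27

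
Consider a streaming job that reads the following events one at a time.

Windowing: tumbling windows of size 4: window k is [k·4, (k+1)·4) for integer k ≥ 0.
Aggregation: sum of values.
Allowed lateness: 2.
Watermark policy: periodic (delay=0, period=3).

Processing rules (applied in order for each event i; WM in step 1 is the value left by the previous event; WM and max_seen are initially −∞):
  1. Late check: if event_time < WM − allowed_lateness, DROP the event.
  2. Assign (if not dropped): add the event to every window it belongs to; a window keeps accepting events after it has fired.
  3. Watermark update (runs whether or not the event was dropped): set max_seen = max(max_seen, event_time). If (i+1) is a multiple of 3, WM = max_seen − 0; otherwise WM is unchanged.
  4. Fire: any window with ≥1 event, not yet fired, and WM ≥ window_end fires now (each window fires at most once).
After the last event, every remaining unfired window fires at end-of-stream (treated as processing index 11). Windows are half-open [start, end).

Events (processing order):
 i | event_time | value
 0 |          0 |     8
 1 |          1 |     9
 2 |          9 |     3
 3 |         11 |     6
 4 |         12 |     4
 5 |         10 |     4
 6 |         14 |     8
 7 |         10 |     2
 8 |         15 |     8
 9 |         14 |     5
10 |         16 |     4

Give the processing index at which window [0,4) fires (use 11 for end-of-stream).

i=0 t=0 v=8: → [0,4); WM=−∞
i=1 t=1 v=9: → [0,4); WM=−∞
i=2 t=9 v=3: → [8,12); WM=9; [0,4) fires=17
i=3 t=11 v=6: → [8,12); WM=9
i=4 t=12 v=4: → [12,16); WM=9
i=5 t=10 v=4: → [8,12); WM=12; [8,12) fires=13
i=6 t=14 v=8: → [12,16); WM=12
i=7 t=10 v=2: → [8,12); WM=12
i=8 t=15 v=8: → [12,16); WM=15
i=9 t=14 v=5: → [12,16); WM=15
i=10 t=16 v=4: → [16,20); WM=15

2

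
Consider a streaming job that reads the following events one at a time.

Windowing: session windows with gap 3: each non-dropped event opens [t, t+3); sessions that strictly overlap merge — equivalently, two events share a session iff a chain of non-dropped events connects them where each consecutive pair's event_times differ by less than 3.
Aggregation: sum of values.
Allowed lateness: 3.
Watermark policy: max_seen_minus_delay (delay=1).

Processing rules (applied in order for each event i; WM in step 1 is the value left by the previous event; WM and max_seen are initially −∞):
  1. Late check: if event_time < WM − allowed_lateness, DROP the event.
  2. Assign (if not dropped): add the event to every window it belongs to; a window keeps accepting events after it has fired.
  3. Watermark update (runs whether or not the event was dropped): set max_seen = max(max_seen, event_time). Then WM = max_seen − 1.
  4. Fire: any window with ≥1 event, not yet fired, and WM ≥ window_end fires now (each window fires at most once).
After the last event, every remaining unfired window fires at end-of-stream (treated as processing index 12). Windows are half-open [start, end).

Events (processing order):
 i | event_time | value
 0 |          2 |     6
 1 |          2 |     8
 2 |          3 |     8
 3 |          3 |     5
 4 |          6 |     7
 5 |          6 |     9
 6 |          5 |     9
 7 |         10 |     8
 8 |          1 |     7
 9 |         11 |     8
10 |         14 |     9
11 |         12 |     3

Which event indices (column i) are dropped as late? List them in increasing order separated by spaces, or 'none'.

8

i=0 t=2 v=6: → [2,5); WM=1
i=1 t=2 v=8: → [2,5); WM=1
i=2 t=3 v=8: → [2,6); WM=2
i=3 t=3 v=5: → [2,6); WM=2
i=4 t=6 v=7: → [6,9); WM=5
i=5 t=6 v=9: → [6,9); WM=5
i=6 t=5 v=9: → [2,9); WM=5
i=7 t=10 v=8: → [10,13); WM=9
i=8 t=1 v=7: DROP (t<9-3); WM=9
i=9 t=11 v=8: → [10,14); WM=10
i=10 t=14 v=9: → [14,17); WM=13
i=11 t=12 v=3: → [10,17); WM=13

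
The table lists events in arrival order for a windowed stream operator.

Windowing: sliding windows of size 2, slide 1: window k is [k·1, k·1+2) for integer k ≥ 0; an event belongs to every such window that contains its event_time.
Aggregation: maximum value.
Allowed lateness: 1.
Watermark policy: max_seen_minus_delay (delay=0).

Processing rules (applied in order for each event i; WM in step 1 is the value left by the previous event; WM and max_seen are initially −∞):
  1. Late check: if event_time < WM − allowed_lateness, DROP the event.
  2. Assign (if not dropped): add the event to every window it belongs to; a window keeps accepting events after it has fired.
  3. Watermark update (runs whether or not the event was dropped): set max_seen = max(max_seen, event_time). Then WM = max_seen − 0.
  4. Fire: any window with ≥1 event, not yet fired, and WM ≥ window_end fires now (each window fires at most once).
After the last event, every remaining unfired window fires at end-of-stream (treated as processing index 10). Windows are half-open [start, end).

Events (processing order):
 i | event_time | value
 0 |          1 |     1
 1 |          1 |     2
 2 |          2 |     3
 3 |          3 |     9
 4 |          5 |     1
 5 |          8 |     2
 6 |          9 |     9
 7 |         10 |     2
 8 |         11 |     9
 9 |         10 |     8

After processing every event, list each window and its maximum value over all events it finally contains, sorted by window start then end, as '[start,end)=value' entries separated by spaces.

[0,2)=2 [1,3)=3 [2,4)=9 [3,5)=9 [4,6)=1 [5,7)=1 [7,9)=2 [8,10)=9 [9,11)=9 [10,12)=9 [11,13)=9

i=0 t=1 v=1: → [1,3),[0,2); WM=1
i=1 t=1 v=2: → [1,3),[0,2); WM=1
i=2 t=2 v=3: → [2,4),[1,3); WM=2; [0,2) fires=2
i=3 t=3 v=9: → [3,5),[2,4); WM=3; [1,3) fires=3
i=4 t=5 v=1: → [5,7),[4,6); WM=5; [2,4) fires=9 [3,5) fires=9
i=5 t=8 v=2: → [8,10),[7,9); WM=8; [4,6) fires=1 [5,7) fires=1
i=6 t=9 v=9: → [9,11),[8,10); WM=9; [7,9) fires=2
i=7 t=10 v=2: → [10,12),[9,11); WM=10; [8,10) fires=9
i=8 t=11 v=9: → [11,13),[10,12); WM=11; [9,11) fires=9
i=9 t=10 v=8: → [10,12),[9,11); WM=11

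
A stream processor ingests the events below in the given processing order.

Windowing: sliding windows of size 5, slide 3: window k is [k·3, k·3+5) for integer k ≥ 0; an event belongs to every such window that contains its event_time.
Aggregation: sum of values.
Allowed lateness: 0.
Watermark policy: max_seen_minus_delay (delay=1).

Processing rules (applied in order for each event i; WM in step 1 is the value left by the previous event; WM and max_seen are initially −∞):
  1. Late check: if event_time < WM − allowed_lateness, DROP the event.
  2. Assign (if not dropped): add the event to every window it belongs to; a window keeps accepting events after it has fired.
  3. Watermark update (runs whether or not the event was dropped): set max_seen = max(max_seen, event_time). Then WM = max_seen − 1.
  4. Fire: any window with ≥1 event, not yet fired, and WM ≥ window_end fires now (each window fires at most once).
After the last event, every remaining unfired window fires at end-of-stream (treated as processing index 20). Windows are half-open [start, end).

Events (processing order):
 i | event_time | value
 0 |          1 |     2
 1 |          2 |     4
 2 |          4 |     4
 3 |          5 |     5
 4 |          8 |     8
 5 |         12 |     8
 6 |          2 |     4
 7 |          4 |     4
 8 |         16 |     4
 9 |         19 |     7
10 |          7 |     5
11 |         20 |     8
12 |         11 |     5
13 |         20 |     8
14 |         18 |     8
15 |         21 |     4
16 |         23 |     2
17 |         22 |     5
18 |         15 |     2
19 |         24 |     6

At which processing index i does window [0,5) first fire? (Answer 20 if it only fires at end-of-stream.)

i=0 t=1 v=2: → [0,5); WM=0
i=1 t=2 v=4: → [0,5); WM=1
i=2 t=4 v=4: → [3,8),[0,5); WM=3
i=3 t=5 v=5: → [3,8); WM=4
i=4 t=8 v=8: → [6,11); WM=7; [0,5) fires=10
i=5 t=12 v=8: → [12,17),[9,14); WM=11; [3,8) fires=9 [6,11) fires=8
i=6 t=2 v=4: DROP (t<11-0); WM=11
i=7 t=4 v=4: DROP (t<11-0); WM=11
i=8 t=16 v=4: → [15,20),[12,17); WM=15; [9,14) fires=8
i=9 t=19 v=7: → [18,23),[15,20); WM=18; [12,17) fires=12
i=10 t=7 v=5: DROP (t<18-0); WM=18
i=11 t=20 v=8: → [18,23); WM=19
i=12 t=11 v=5: DROP (t<19-0); WM=19
i=13 t=20 v=8: → [18,23); WM=19
i=14 t=18 v=8: DROP (t<19-0); WM=19
i=15 t=21 v=4: → [21,26),[18,23); WM=20; [15,20) fires=11
i=16 t=23 v=2: → [21,26); WM=22
i=17 t=22 v=5: → [21,26),[18,23); WM=22
i=18 t=15 v=2: DROP (t<22-0); WM=22
i=19 t=24 v=6: → [24,29),[21,26); WM=23; [18,23) fires=32

4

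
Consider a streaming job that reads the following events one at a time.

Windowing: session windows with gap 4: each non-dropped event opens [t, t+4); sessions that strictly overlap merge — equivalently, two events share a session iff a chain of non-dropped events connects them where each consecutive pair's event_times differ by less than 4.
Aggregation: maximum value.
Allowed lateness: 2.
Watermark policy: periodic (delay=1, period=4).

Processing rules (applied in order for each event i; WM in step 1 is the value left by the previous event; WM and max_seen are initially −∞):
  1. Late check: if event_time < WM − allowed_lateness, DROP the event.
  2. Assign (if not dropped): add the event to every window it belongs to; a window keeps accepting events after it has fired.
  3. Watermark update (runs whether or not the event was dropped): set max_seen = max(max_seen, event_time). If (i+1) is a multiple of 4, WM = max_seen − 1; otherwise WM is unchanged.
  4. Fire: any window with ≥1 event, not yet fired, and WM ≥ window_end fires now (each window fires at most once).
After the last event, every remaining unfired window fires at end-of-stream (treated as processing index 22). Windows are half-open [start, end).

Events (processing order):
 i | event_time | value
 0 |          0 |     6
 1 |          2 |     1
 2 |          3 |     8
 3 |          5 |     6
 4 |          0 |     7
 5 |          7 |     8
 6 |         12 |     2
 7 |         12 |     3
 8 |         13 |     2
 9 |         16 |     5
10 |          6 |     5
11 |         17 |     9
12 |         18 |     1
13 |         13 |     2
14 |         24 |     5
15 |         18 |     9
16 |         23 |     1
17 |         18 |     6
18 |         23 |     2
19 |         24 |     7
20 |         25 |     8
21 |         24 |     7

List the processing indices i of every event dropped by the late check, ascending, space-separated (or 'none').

i=0 t=0 v=6: → [0,4); WM=−∞
i=1 t=2 v=1: → [0,6); WM=−∞
i=2 t=3 v=8: → [0,7); WM=−∞
i=3 t=5 v=6: → [0,9); WM=4
i=4 t=0 v=7: DROP (t<4-2); WM=4
i=5 t=7 v=8: → [0,11); WM=4
i=6 t=12 v=2: → [12,16); WM=4
i=7 t=12 v=3: → [12,16); WM=11
i=8 t=13 v=2: → [12,17); WM=11
i=9 t=16 v=5: → [12,20); WM=11
i=10 t=6 v=5: DROP (t<11-2); WM=11
i=11 t=17 v=9: → [12,21); WM=16
i=12 t=18 v=1: → [12,22); WM=16
i=13 t=13 v=2: DROP (t<16-2); WM=16
i=14 t=24 v=5: → [24,28); WM=16
i=15 t=18 v=9: → [12,22); WM=23
i=16 t=23 v=1: → [23,28); WM=23
i=17 t=18 v=6: DROP (t<23-2); WM=23
i=18 t=23 v=2: → [23,28); WM=23
i=19 t=24 v=7: → [23,28); WM=23
i=20 t=25 v=8: → [23,29); WM=23
i=21 t=24 v=7: → [23,29); WM=23

4 10 13 17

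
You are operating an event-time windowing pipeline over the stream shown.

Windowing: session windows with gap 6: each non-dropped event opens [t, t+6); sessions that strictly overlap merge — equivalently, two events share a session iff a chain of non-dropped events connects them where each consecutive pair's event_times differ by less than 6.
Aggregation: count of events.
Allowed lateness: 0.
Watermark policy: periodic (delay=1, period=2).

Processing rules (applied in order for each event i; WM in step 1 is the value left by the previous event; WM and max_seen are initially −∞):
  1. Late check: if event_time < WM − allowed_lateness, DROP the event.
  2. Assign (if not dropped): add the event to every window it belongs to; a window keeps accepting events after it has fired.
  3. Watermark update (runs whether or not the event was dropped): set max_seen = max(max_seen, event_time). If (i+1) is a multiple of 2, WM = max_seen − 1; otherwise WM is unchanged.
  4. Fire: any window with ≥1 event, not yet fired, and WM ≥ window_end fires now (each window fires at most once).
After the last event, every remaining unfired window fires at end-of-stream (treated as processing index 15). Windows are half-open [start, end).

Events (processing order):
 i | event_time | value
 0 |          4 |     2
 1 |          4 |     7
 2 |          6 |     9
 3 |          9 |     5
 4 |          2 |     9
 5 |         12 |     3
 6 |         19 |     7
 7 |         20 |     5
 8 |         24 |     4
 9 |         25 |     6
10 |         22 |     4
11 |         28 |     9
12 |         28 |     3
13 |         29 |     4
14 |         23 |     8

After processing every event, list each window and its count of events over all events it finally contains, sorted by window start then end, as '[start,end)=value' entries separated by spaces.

i=0 t=4 v=2: → [4,10); WM=−∞
i=1 t=4 v=7: → [4,10); WM=3
i=2 t=6 v=9: → [4,12); WM=3
i=3 t=9 v=5: → [4,15); WM=8
i=4 t=2 v=9: DROP (t<8-0); WM=8
i=5 t=12 v=3: → [4,18); WM=11
i=6 t=19 v=7: → [19,25); WM=11
i=7 t=20 v=5: → [19,26); WM=19
i=8 t=24 v=4: → [19,30); WM=19
i=9 t=25 v=6: → [19,31); WM=24
i=10 t=22 v=4: DROP (t<24-0); WM=24
i=11 t=28 v=9: → [19,34); WM=27
i=12 t=28 v=3: → [19,34); WM=27
i=13 t=29 v=4: → [19,35); WM=28
i=14 t=23 v=8: DROP (t<28-0); WM=28

[4,18)=5 [19,35)=7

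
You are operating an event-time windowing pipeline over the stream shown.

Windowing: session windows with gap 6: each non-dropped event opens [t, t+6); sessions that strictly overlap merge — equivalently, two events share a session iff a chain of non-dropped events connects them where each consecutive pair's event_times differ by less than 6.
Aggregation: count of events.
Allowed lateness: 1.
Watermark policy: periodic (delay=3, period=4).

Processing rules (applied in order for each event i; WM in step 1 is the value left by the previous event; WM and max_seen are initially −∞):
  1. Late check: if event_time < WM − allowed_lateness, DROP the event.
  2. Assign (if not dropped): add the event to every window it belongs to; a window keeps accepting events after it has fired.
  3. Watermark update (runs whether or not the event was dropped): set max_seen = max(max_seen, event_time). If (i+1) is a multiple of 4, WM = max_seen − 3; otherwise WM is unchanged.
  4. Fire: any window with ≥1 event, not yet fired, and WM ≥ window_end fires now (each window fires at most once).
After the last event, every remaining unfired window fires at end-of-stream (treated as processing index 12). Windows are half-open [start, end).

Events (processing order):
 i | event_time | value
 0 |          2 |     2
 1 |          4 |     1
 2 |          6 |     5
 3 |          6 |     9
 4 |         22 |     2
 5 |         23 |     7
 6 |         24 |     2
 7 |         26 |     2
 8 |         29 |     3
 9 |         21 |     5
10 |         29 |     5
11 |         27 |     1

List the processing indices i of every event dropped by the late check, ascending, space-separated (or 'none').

9

i=0 t=2 v=2: → [2,8); WM=−∞
i=1 t=4 v=1: → [2,10); WM=−∞
i=2 t=6 v=5: → [2,12); WM=−∞
i=3 t=6 v=9: → [2,12); WM=3
i=4 t=22 v=2: → [22,28); WM=3
i=5 t=23 v=7: → [22,29); WM=3
i=6 t=24 v=2: → [22,30); WM=3
i=7 t=26 v=2: → [22,32); WM=23
i=8 t=29 v=3: → [22,35); WM=23
i=9 t=21 v=5: DROP (t<23-1); WM=23
i=10 t=29 v=5: → [22,35); WM=23
i=11 t=27 v=1: → [22,35); WM=26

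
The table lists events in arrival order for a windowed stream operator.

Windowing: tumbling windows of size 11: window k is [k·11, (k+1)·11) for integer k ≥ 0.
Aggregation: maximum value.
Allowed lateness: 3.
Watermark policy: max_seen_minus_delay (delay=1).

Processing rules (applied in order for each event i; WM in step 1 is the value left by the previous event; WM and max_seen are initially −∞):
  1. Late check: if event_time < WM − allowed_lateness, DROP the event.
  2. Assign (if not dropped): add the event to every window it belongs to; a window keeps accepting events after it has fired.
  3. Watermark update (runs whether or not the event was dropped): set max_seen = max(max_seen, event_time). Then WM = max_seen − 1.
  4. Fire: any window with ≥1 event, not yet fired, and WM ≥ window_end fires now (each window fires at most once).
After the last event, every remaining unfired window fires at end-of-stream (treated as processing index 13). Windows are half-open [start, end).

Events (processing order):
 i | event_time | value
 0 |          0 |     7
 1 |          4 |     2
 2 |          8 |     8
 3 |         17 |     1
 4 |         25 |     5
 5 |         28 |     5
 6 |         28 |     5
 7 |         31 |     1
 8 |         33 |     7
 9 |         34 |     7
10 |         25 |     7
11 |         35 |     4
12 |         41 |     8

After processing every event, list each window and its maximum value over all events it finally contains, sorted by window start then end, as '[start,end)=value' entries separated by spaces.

[0,11)=8 [11,22)=1 [22,33)=5 [33,44)=8

i=0 t=0 v=7: → [0,11); WM=-1
i=1 t=4 v=2: → [0,11); WM=3
i=2 t=8 v=8: → [0,11); WM=7
i=3 t=17 v=1: → [11,22); WM=16; [0,11) fires=8
i=4 t=25 v=5: → [22,33); WM=24; [11,22) fires=1
i=5 t=28 v=5: → [22,33); WM=27
i=6 t=28 v=5: → [22,33); WM=27
i=7 t=31 v=1: → [22,33); WM=30
i=8 t=33 v=7: → [33,44); WM=32
i=9 t=34 v=7: → [33,44); WM=33; [22,33) fires=5
i=10 t=25 v=7: DROP (t<33-3); WM=33
i=11 t=35 v=4: → [33,44); WM=34
i=12 t=41 v=8: → [33,44); WM=40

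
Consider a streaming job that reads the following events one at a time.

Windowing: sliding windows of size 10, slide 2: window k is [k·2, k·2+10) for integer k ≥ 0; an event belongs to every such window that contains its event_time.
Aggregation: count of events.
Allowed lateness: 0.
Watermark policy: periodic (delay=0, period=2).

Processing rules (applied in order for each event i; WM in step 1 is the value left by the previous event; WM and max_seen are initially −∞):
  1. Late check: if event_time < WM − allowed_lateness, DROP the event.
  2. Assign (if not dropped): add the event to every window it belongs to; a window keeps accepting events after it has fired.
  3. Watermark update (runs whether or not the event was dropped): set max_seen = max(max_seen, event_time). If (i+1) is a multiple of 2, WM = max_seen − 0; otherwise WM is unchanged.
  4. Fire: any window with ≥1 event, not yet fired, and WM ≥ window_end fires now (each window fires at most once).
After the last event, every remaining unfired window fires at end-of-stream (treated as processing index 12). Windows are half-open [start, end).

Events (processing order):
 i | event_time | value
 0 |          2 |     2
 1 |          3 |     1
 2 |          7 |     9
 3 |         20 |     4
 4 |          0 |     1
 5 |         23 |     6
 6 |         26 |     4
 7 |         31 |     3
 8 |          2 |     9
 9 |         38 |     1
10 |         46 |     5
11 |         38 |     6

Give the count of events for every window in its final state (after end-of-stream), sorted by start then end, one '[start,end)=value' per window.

i=0 t=2 v=2: → [2,12),[0,10); WM=−∞
i=1 t=3 v=1: → [2,12),[0,10); WM=3
i=2 t=7 v=9: → [6,16),[4,14),[2,12),[0,10); WM=3
i=3 t=20 v=4: → [20,30),[18,28),[16,26),[14,24),[12,22); WM=20; [0,10) fires=3 [2,12) fires=3 [4,14) fires=1 [6,16) fires=1
i=4 t=0 v=1: DROP (t<20-0); WM=20
i=5 t=23 v=6: → [22,32),[20,30),[18,28),[16,26),[14,24); WM=23; [12,22) fires=1
i=6 t=26 v=4: → [26,36),[24,34),[22,32),[20,30),[18,28); WM=23
i=7 t=31 v=3: → [30,40),[28,38),[26,36),[24,34),[22,32); WM=31; [14,24) fires=2 [16,26) fires=2 [18,28) fires=3 [20,30) fires=3
i=8 t=2 v=9: DROP (t<31-0); WM=31
i=9 t=38 v=1: → [38,48),[36,46),[34,44),[32,42),[30,40); WM=38; [22,32) fires=3 [24,34) fires=2 [26,36) fires=2 [28,38) fires=1
i=10 t=46 v=5: → [46,56),[44,54),[42,52),[40,50),[38,48); WM=38
i=11 t=38 v=6: → [38,48),[36,46),[34,44),[32,42),[30,40); WM=46; [30,40) fires=3 [32,42) fires=2 [34,44) fires=2 [36,46) fires=2

[0,10)=3 [2,12)=3 [4,14)=1 [6,16)=1 [12,22)=1 [14,24)=2 [16,26)=2 [18,28)=3 [20,30)=3 [22,32)=3 [24,34)=2 [26,36)=2 [28,38)=1 [30,40)=3 [32,42)=2 [34,44)=2 [36,46)=2 [38,48)=3 [40,50)=1 [42,52)=1 [44,54)=1 [46,56)=1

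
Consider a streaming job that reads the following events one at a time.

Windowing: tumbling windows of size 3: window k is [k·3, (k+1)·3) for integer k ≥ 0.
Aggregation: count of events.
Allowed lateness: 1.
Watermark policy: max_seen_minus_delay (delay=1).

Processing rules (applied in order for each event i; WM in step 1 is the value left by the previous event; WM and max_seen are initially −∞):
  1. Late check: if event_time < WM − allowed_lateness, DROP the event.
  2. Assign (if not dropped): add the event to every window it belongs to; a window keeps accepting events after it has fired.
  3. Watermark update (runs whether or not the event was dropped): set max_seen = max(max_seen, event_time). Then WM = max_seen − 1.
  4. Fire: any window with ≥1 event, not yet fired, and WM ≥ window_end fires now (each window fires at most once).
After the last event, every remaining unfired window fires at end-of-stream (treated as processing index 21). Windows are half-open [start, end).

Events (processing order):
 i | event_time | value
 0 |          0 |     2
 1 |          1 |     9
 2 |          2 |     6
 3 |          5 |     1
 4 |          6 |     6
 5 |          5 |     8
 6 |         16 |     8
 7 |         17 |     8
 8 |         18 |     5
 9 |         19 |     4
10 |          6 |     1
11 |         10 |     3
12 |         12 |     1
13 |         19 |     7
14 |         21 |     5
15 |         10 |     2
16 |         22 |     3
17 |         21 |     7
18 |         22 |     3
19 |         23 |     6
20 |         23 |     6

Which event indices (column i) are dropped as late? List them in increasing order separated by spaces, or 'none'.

10 11 12 15

i=0 t=0 v=2: → [0,3); WM=-1
i=1 t=1 v=9: → [0,3); WM=0
i=2 t=2 v=6: → [0,3); WM=1
i=3 t=5 v=1: → [3,6); WM=4; [0,3) fires=3
i=4 t=6 v=6: → [6,9); WM=5
i=5 t=5 v=8: → [3,6); WM=5
i=6 t=16 v=8: → [15,18); WM=15; [3,6) fires=2 [6,9) fires=1
i=7 t=17 v=8: → [15,18); WM=16
i=8 t=18 v=5: → [18,21); WM=17
i=9 t=19 v=4: → [18,21); WM=18; [15,18) fires=2
i=10 t=6 v=1: DROP (t<18-1); WM=18
i=11 t=10 v=3: DROP (t<18-1); WM=18
i=12 t=12 v=1: DROP (t<18-1); WM=18
i=13 t=19 v=7: → [18,21); WM=18
i=14 t=21 v=5: → [21,24); WM=20
i=15 t=10 v=2: DROP (t<20-1); WM=20
i=16 t=22 v=3: → [21,24); WM=21; [18,21) fires=3
i=17 t=21 v=7: → [21,24); WM=21
i=18 t=22 v=3: → [21,24); WM=21
i=19 t=23 v=6: → [21,24); WM=22
i=20 t=23 v=6: → [21,24); WM=22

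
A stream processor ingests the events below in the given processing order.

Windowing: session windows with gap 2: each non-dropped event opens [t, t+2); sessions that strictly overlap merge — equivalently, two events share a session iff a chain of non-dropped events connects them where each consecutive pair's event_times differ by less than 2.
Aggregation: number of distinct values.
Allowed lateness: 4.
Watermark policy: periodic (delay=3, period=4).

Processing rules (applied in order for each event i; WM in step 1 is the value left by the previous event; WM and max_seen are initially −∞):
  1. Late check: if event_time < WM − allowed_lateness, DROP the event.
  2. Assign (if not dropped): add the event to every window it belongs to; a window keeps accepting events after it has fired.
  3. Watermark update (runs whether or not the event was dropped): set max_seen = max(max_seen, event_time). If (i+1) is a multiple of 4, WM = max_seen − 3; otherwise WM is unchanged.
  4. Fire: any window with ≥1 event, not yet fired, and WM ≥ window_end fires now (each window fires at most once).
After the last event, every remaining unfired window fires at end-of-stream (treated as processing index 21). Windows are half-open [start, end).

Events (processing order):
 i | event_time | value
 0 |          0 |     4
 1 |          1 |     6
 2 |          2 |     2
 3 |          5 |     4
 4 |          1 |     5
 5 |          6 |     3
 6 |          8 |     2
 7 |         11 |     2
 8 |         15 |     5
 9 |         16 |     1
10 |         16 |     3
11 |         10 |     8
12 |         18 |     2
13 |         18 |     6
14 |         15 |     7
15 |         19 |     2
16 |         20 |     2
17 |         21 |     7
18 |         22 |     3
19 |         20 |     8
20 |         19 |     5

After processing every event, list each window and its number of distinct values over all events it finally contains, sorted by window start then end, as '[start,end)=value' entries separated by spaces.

[0,4)=4 [5,8)=2 [8,10)=1 [10,13)=2 [15,18)=4 [18,24)=6

i=0 t=0 v=4: → [0,2); WM=−∞
i=1 t=1 v=6: → [0,3); WM=−∞
i=2 t=2 v=2: → [0,4); WM=−∞
i=3 t=5 v=4: → [5,7); WM=2
i=4 t=1 v=5: → [0,4); WM=2
i=5 t=6 v=3: → [5,8); WM=2
i=6 t=8 v=2: → [8,10); WM=2
i=7 t=11 v=2: → [11,13); WM=8
i=8 t=15 v=5: → [15,17); WM=8
i=9 t=16 v=1: → [15,18); WM=8
i=10 t=16 v=3: → [15,18); WM=8
i=11 t=10 v=8: → [10,13); WM=13
i=12 t=18 v=2: → [18,20); WM=13
i=13 t=18 v=6: → [18,20); WM=13
i=14 t=15 v=7: → [15,18); WM=13
i=15 t=19 v=2: → [18,21); WM=16
i=16 t=20 v=2: → [18,22); WM=16
i=17 t=21 v=7: → [18,23); WM=16
i=18 t=22 v=3: → [18,24); WM=16
i=19 t=20 v=8: → [18,24); WM=19
i=20 t=19 v=5: → [18,24); WM=19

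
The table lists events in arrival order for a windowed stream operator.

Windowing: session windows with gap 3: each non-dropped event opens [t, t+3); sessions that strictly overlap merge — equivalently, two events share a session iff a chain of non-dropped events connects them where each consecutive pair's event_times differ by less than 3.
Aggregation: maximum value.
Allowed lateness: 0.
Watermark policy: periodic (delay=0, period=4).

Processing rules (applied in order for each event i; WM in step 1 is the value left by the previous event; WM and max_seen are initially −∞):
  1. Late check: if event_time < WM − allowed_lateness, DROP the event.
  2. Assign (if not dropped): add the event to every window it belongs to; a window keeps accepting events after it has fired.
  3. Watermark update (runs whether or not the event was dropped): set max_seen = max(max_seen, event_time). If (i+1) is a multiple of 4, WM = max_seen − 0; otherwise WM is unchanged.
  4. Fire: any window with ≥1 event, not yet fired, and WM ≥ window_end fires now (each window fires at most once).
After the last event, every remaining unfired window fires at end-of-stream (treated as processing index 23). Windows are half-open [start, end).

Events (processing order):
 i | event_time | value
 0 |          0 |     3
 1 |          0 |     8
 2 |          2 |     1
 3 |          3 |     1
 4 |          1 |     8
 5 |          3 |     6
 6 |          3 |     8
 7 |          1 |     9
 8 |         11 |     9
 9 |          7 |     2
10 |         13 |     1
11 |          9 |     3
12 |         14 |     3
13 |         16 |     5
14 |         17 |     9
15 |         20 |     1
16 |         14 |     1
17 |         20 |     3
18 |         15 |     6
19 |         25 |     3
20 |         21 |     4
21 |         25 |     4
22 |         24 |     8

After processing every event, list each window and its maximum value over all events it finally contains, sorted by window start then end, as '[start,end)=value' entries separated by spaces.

[0,6)=8 [7,20)=9 [20,23)=3 [25,28)=4

i=0 t=0 v=3: → [0,3); WM=−∞
i=1 t=0 v=8: → [0,3); WM=−∞
i=2 t=2 v=1: → [0,5); WM=−∞
i=3 t=3 v=1: → [0,6); WM=3
i=4 t=1 v=8: DROP (t<3-0); WM=3
i=5 t=3 v=6: → [0,6); WM=3
i=6 t=3 v=8: → [0,6); WM=3
i=7 t=1 v=9: DROP (t<3-0); WM=3
i=8 t=11 v=9: → [11,14); WM=3
i=9 t=7 v=2: → [7,10); WM=3
i=10 t=13 v=1: → [11,16); WM=3
i=11 t=9 v=3: → [7,16); WM=13
i=12 t=14 v=3: → [7,17); WM=13
i=13 t=16 v=5: → [7,19); WM=13
i=14 t=17 v=9: → [7,20); WM=13
i=15 t=20 v=1: → [20,23); WM=20
i=16 t=14 v=1: DROP (t<20-0); WM=20
i=17 t=20 v=3: → [20,23); WM=20
i=18 t=15 v=6: DROP (t<20-0); WM=20
i=19 t=25 v=3: → [25,28); WM=25
i=20 t=21 v=4: DROP (t<25-0); WM=25
i=21 t=25 v=4: → [25,28); WM=25
i=22 t=24 v=8: DROP (t<25-0); WM=25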